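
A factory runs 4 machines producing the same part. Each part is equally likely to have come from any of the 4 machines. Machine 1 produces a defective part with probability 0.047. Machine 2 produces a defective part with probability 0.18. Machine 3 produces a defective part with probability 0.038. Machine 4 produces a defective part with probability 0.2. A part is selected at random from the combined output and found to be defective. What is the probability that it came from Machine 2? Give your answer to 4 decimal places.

P(defective|M1) = 0.047; P(defective|M2) = 0.18; P(defective|M3) = 0.038; P(defective|M4) = 0.2.
Prior × likelihood for each source: 0.25·0.047=0.01175, 0.25·0.18=0.04500, 0.25·0.038=0.009500, 0.25·0.2=0.05000. Summing gives P(defective) = 0.11625.
P(Machine 2 | defective) = 0.04500 / 0.11625 = 0.3871.

Posterior probability ≈ 0.3871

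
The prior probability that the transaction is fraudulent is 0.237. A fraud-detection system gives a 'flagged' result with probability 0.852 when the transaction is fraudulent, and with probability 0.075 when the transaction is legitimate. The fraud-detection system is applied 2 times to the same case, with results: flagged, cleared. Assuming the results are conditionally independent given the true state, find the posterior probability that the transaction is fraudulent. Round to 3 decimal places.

Let H be the event that the transaction is fraudulent; start with P(H) = 0.237. P('flagged'|H) = 0.852, P('flagged'|¬H) = 0.075.
Update on result 1 ('flagged'): P(H) ← 0.852·0.2370 / (0.852·0.2370 + 0.075·0.7630) = 0.20192/0.25915 = 0.7792.
Update on result 2 ('cleared'): P(H) ← 0.148·0.7792 / (0.148·0.7792 + 0.925·0.2208) = 0.11532/0.31958 = 0.3608.

Posterior P(H) ≈ 0.361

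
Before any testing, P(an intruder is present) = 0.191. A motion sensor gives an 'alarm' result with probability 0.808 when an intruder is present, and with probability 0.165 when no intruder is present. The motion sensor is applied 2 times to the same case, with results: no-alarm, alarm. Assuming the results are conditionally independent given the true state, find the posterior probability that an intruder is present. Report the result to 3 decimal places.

Posterior P(H) ≈ 0.210

With H the event that an intruder is present, the joint likelihood of the observed sequence is P(data|H) = 0.192·0.808 = 0.15514 and P(data|¬H) = 0.835·0.165 = 0.13778.
Bayes: P(H|data) = 0.191·0.15514 / (0.191·0.15514 + 0.809·0.13778) = 0.029631/0.14109 = 0.2100.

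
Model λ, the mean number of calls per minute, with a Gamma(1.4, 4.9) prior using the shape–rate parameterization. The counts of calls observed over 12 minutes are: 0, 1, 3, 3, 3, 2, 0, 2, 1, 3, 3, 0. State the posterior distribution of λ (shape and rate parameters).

Total count ∑xᵢ = 21 over n = 12 minutes.
Gamma is conjugate to the Poisson likelihood: posterior is Gamma(shape = 1.4+21 = 22.4, rate = 4.9+12 = 16.9).

Posterior: Gamma(shape=22.4, rate=16.9)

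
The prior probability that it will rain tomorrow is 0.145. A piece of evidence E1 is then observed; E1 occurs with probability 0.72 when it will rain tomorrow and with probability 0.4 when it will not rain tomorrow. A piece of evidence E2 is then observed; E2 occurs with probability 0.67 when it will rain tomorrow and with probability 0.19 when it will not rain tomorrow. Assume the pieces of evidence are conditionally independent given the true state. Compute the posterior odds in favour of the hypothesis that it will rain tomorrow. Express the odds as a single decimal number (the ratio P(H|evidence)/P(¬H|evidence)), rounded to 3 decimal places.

Posterior odds ≈ 1.076

Prior odds = 0.145/(1−0.145) = 0.16959.
Likelihood ratio for E1 = 0.72/0.4 = 1.8000.
Likelihood ratio for E2 = 0.67/0.19 = 3.5263.
Posterior odds = prior odds × LR₁ × LR₂ = 1.0765.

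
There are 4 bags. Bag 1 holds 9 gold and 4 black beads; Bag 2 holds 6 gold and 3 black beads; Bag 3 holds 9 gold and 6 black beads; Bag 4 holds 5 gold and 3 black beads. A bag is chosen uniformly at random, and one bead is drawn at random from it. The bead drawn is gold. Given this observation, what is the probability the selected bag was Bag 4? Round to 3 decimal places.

Posterior probability ≈ 0.242

P(gold|Bag 1) = 0.6923; P(gold|Bag 2) = 0.6667; P(gold|Bag 3) = 0.6; P(gold|Bag 4) = 0.625.
Prior × likelihood for each source: 0.25·0.6923=0.1731, 0.25·0.6667=0.1667, 0.25·0.6=0.1500, 0.25·0.625=0.1562. Summing gives P(gold) = 0.64599.
P(Bag 4 | gold) = 0.1562 / 0.64599 = 0.242.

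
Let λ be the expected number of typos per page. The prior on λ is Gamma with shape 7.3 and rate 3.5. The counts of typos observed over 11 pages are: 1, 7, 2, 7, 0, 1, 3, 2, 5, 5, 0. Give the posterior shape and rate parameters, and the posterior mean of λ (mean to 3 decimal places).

The Poisson likelihood adds the total count to the shape and the number of exposure periods to the rate. Here ∑xᵢ = 33 and n = 11, so shape 7.3→40.3 and rate 3.5→14.5.
Posterior mean = shape/rate = 40.3/14.5 = 2.779.

Posterior: Gamma(shape=40.3, rate=14.5); mean ≈ 2.779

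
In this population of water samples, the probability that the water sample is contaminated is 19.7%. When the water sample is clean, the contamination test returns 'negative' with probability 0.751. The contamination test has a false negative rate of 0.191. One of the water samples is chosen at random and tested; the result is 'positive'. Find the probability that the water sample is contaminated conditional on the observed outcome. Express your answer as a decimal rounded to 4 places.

P(H | E) ≈ 0.4435

Let H be the event that the water sample is contaminated. P(H) = 0.197, so P(¬H) = 0.803. With E the 'positive' result, P(E|H) = 0.809 and P(E|¬H) = 0.249.
P(E) = 0.809·0.197 + 0.249·0.803 = 0.15937 + 0.19995 = 0.35932.
By Bayes' theorem, P(H|E) = 0.15937 / 0.35932 = 0.4435.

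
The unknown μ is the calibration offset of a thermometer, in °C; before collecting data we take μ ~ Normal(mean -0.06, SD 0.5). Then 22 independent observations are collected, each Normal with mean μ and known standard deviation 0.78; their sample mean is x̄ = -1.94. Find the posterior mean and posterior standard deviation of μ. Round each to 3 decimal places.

Prior precision 1/τ₀² = 1/0.5² = 4.00000; data precision n/σ² = 22/0.78² = 36.1604.
Posterior precision = 4.00000 + 36.1604 = 40.1604, giving posterior SD = 1/√40.1604 = 0.158.
Posterior mean = (4.00000·-0.06 + 36.1604·-1.94) / 40.1604 = -1.753.

Posterior mean ≈ -1.753; posterior SD ≈ 0.158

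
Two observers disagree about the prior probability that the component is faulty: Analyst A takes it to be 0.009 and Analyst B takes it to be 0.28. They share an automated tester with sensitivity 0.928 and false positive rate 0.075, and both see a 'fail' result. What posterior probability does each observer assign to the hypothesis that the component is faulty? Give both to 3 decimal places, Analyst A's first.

The likelihood ratio for a 'fail' result is 0.928/0.075 = 12.373.
Analyst A: prior odds 0.009/0.991 = 0.0090817; posterior odds 0.11237; posterior probability 0.101.
Analyst B: prior odds 0.28/0.72 = 0.38889; posterior odds 4.8119; posterior probability 0.828.

Analyst A: 0.101; Analyst B: 0.828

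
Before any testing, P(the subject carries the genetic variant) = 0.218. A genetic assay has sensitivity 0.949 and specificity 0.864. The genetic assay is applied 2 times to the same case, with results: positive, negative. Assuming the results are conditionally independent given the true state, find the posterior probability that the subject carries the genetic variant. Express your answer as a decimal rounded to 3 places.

With H the event that the subject carries the genetic variant, the joint likelihood of the observed sequence is P(data|H) = 0.949·0.051 = 0.048399 and P(data|¬H) = 0.136·0.864 = 0.11750.
Bayes: P(H|data) = 0.218·0.048399 / (0.218·0.048399 + 0.782·0.11750) = 0.010551/0.10244 = 0.1030.

Posterior P(H) ≈ 0.103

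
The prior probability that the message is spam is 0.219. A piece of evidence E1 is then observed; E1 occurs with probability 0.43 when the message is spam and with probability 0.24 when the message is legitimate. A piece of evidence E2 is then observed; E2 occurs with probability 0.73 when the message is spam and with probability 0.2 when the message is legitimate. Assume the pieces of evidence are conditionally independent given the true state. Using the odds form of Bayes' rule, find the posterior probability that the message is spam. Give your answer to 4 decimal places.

Posterior probability ≈ 0.6471

Prior odds = 0.219/(1−0.219) = 0.28041. In log-odds, ln(0.28041) = -1.2715.
Add log likelihood ratios: ln(1.7917) + ln(3.6500) = 1.8779.
Posterior log-odds = 0.60637, so posterior odds = exp(0.60637) = 1.8338. Converting, P(H|E) = 1.8338/2.8338 = 0.6471.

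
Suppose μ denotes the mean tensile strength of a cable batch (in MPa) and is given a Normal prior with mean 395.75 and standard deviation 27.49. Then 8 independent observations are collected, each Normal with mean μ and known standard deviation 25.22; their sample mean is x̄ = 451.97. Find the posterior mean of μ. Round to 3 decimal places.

Prior precision 1/τ₀² = 1/27.49² = 0.00132328; data precision n/σ² = 8/25.22² = 0.0125777.
Posterior precision = 0.00132328 + 0.0125777 = 0.0139009.
Posterior mean = (0.00132328·395.75 + 0.0125777·451.97) / 0.0139009 = 446.618.

Posterior mean ≈ 446.618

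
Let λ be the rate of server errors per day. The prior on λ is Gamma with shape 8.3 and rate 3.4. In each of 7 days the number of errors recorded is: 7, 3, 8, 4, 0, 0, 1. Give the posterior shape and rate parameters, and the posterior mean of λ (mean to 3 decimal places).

Posterior: Gamma(shape=31.3, rate=10.4); mean ≈ 3.010

Total count ∑xᵢ = 23 over n = 7 days.
Gamma is conjugate to the Poisson likelihood: posterior is Gamma(shape = 8.3+23 = 31.3, rate = 3.4+7 = 10.4).
E[λ | data] = 31.3/10.4 = 3.010.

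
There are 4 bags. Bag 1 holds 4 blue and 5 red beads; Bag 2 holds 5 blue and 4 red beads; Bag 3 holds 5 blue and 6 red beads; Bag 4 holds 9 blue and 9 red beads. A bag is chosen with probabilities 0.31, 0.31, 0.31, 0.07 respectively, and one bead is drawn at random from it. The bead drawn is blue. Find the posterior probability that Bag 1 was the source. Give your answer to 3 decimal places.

Posterior probability ≈ 0.284

Tabulate prior·likelihood by source: [1] prior 0.31, lik 0.4444, product 0.1378; [2] prior 0.31, lik 0.5556, product 0.1722; [3] prior 0.31, lik 0.4545, product 0.1409; [4] prior 0.07, lik 0.5, product 0.03500.
Normalizing constant = 0.48591; the posterior for Bag 1 is its product over the sum, 0.1378/0.48591 = 0.284.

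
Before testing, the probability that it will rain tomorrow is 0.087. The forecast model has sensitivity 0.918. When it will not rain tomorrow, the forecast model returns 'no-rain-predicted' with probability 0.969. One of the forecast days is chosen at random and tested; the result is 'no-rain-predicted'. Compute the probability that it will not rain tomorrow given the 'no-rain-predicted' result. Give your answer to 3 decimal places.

Write H for 'it will rain tomorrow'. Prior odds H:¬H = 0.087/0.913 = 0.095290. For the 'no-rain-predicted' outcome, the likelihood ratio is 0.082/0.969 = 0.084623.
Posterior odds = 0.095290 × 0.084623 = 0.0080638, so P(H|E) = 0.0080638/(1+0.0080638) = 0.008. Then P(¬H|E) = 1 − 0.008 = 0.992.

P(¬H | E) ≈ 0.992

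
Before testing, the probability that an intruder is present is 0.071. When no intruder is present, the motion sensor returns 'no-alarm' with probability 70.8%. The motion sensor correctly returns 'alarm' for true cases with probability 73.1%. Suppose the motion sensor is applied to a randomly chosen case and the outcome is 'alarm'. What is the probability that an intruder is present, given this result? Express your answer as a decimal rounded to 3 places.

P(H | E) ≈ 0.161

Let H be the event that an intruder is present. P(H) = 0.071, so P(¬H) = 0.929. With E the 'alarm' result, P(E|H) = 0.731 and P(E|¬H) = 0.292.
P(E) = 0.731·0.071 + 0.292·0.929 = 0.051901 + 0.27127 = 0.32317.
By Bayes' theorem, P(H|E) = 0.051901 / 0.32317 = 0.161.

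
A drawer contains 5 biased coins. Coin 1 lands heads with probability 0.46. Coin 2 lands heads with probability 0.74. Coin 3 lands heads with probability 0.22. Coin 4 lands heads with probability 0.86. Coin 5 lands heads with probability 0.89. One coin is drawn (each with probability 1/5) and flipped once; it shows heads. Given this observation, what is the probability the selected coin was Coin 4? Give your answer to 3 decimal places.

Tabulate prior·likelihood by source: [1] prior 0.2, lik 0.46, product 0.09200; [2] prior 0.2, lik 0.74, product 0.1480; [3] prior 0.2, lik 0.22, product 0.04400; [4] prior 0.2, lik 0.86, product 0.1720; [5] prior 0.2, lik 0.89, product 0.1780.
Normalizing constant = 0.63400; the posterior for Coin 4 is its product over the sum, 0.1720/0.63400 = 0.271.

Posterior probability ≈ 0.271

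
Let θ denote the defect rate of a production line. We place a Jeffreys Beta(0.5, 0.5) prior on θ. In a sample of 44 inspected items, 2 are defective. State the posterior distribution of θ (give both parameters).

Posterior: Beta(2.5, 42.5)

The binomial likelihood is conjugate to the Beta prior: with 2 successes and 42 failures, the posterior is Beta(0.5+2, 0.5+42) = Beta(2.5, 42.5).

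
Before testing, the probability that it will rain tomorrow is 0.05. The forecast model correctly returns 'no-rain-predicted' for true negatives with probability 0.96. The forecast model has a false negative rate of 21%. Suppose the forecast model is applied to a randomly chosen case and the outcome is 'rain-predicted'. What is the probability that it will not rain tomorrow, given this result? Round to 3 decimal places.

Write H for 'it will rain tomorrow'. Prior odds H:¬H = 0.05/0.95 = 0.052632. For the 'rain-predicted' outcome, the likelihood ratio is 0.79/0.04 = 19.750.
Posterior odds = 0.052632 × 19.750 = 1.0395, so P(H|E) = 1.0395/(1+1.0395) = 0.510. Then P(¬H|E) = 1 − 0.510 = 0.490.

P(¬H | E) ≈ 0.490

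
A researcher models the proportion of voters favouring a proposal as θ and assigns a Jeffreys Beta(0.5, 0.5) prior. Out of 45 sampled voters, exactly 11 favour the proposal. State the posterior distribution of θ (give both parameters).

Posterior: Beta(11.5, 34.5)

The binomial likelihood is conjugate to the Beta prior: with 11 successes and 34 failures, the posterior is Beta(0.5+11, 0.5+34) = Beta(11.5, 34.5).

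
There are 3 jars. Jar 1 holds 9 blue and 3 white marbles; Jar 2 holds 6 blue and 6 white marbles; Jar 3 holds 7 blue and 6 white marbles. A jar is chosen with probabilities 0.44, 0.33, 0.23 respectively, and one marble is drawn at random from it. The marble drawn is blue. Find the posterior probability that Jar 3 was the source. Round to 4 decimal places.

P(blue|Jar 1) = 0.75; P(blue|Jar 2) = 0.5; P(blue|Jar 3) = 0.5385.
Prior × likelihood for each source: 0.44·0.75=0.3300, 0.33·0.5=0.1650, 0.23·0.5385=0.1238. Summing gives P(blue) = 0.61885.
P(Jar 3 | blue) = 0.1238 / 0.61885 = 0.2001.

Posterior probability ≈ 0.2001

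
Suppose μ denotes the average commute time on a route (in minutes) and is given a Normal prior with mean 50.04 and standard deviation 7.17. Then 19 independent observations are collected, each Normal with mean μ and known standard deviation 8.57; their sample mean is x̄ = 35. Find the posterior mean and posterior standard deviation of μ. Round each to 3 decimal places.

With known σ, the Normal prior is conjugate. Weight on the data is w = (n/σ²)/(n/σ² + 1/τ₀²) = 0.258697/(0.258697+0.0194519) = 0.93007.
Posterior mean = w·x̄ + (1−w)·μ₀ = 0.93007·35 + 0.069933·50.04 = 36.052. Posterior variance = 1/(0.258697+0.0194519) = 3.59519, so SD = 1.896.

Posterior mean ≈ 36.052; posterior SD ≈ 1.896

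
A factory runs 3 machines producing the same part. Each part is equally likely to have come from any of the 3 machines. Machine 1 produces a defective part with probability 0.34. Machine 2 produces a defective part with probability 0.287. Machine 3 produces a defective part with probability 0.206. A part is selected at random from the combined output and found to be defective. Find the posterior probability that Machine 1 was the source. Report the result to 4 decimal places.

Tabulate prior·likelihood by source: [1] prior 0.333333, lik 0.34, product 0.1133; [2] prior 0.333333, lik 0.287, product 0.09567; [3] prior 0.333333, lik 0.206, product 0.06867.
Normalizing constant = 0.27767; the posterior for Machine 1 is its product over the sum, 0.1133/0.27767 = 0.4082.

Posterior probability ≈ 0.4082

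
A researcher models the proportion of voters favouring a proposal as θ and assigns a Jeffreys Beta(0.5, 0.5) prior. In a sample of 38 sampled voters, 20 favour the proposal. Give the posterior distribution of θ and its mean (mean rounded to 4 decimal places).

Posterior: Beta(20.5, 18.5); mean ≈ 0.5256

The binomial likelihood is conjugate to the Beta prior: with 20 successes and 18 failures, the posterior is Beta(0.5+20, 0.5+18) = Beta(20.5, 18.5).
Posterior mean = α/(α+β) = 20.5/39 = 0.5256.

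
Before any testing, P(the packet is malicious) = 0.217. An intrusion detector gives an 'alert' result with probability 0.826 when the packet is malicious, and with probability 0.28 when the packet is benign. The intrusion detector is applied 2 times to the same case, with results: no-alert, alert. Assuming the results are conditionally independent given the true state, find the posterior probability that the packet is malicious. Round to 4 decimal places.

Posterior P(H) ≈ 0.1650

With H the event that the packet is malicious, the joint likelihood of the observed sequence is P(data|H) = 0.174·0.826 = 0.14372 and P(data|¬H) = 0.72·0.28 = 0.20160.
Bayes: P(H|data) = 0.217·0.14372 / (0.217·0.14372 + 0.783·0.20160) = 0.031188/0.18904 = 0.1650.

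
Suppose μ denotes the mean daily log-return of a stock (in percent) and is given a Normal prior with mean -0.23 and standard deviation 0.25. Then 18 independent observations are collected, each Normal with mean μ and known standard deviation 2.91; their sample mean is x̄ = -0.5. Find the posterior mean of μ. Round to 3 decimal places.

Posterior mean ≈ -0.262

With known σ, the Normal prior is conjugate. Weight on the data is w = (n/σ²)/(n/σ² + 1/τ₀²) = 2.12562/(2.12562+16.0000) = 0.11727.
Posterior mean = w·x̄ + (1−w)·μ₀ = 0.11727·-0.5 + 0.88273·-0.23 = -0.262.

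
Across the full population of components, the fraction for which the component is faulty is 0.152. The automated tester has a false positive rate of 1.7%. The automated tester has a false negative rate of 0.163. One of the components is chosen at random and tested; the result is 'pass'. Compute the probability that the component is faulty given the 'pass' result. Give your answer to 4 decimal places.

Write H for 'the component is faulty'. Prior odds H:¬H = 0.152/0.848 = 0.17925. For the 'pass' outcome, the likelihood ratio is 0.163/0.983 = 0.16582.
Posterior odds = 0.17925 × 0.16582 = 0.029722, so P(H|E) = 0.029722/(1+0.029722) = 0.0289.

P(H | E) ≈ 0.0289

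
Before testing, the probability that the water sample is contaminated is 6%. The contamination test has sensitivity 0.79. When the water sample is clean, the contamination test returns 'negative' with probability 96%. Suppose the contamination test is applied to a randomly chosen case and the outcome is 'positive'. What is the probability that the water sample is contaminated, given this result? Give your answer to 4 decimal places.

P(H | E) ≈ 0.5576

Let H be the event that the water sample is contaminated. P(H) = 0.06, so P(¬H) = 0.94. With E the 'positive' result, P(E|H) = 0.79 and P(E|¬H) = 0.04.
P(E) = 0.79·0.06 + 0.04·0.94 = 0.047400 + 0.037600 = 0.085000.
By Bayes' theorem, P(H|E) = 0.047400 / 0.085000 = 0.5576.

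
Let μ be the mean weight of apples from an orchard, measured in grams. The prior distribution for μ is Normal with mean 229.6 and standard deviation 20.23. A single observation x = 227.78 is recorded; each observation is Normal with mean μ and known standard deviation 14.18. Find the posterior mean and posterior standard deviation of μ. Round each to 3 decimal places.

With known σ, the Normal prior is conjugate. Weight on the data is w = (n/σ²)/(n/σ² + 1/τ₀²) = 0.00497333/(0.00497333+0.00244348) = 0.67055.
Posterior mean = w·x̄ + (1−w)·μ₀ = 0.67055·227.78 + 0.32945·229.6 = 228.380. Posterior variance = 1/(0.00497333+0.00244348) = 134.829, so SD = 11.612.

Posterior mean ≈ 228.380; posterior SD ≈ 11.612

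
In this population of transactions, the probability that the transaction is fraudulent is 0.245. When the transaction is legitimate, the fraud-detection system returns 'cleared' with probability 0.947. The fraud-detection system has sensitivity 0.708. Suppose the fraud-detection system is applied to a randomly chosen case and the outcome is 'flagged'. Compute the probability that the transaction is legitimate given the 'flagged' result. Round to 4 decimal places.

P(¬H | E) ≈ 0.1874

Write H for 'the transaction is fraudulent'. Prior odds H:¬H = 0.245/0.755 = 0.32450. For the 'flagged' outcome, the likelihood ratio is 0.708/0.053 = 13.358.
Posterior odds = 0.32450 × 13.358 = 4.3349, so P(H|E) = 4.3349/(1+4.3349) = 0.8126. Then P(¬H|E) = 1 − 0.8126 = 0.1874.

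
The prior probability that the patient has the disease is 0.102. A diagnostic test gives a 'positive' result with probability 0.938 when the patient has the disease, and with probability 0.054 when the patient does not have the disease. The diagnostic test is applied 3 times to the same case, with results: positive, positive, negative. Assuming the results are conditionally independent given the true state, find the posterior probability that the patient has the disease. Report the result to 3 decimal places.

Posterior P(H) ≈ 0.692

With H the event that the patient has the disease, the joint likelihood of the observed sequence is P(data|H) = 0.938·0.938·0.062 = 0.054550 and P(data|¬H) = 0.054·0.054·0.946 = 0.0027585.
Bayes: P(H|data) = 0.102·0.054550 / (0.102·0.054550 + 0.898·0.0027585) = 0.0055641/0.0080413 = 0.6919.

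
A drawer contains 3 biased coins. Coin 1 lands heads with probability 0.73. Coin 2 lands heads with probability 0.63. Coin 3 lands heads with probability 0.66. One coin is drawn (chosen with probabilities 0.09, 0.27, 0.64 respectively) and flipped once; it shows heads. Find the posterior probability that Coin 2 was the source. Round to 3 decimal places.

Tabulate prior·likelihood by source: [1] prior 0.09, lik 0.73, product 0.06570; [2] prior 0.27, lik 0.63, product 0.1701; [3] prior 0.64, lik 0.66, product 0.4224.
Normalizing constant = 0.65820; the posterior for Coin 2 is its product over the sum, 0.1701/0.65820 = 0.258.

Posterior probability ≈ 0.258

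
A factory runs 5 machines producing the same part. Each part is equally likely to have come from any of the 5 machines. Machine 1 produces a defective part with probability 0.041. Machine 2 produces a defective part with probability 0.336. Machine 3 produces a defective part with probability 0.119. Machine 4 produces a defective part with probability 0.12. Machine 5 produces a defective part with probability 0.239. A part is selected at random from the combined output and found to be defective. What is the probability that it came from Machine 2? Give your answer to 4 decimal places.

P(defective|M1) = 0.041; P(defective|M2) = 0.336; P(defective|M3) = 0.119; P(defective|M4) = 0.12; P(defective|M5) = 0.239.
Prior × likelihood for each source: 0.2·0.041=0.008200, 0.2·0.336=0.06720, 0.2·0.119=0.02380, 0.2·0.12=0.02400, 0.2·0.239=0.04780. Summing gives P(defective) = 0.17100.
P(Machine 2 | defective) = 0.06720 / 0.17100 = 0.3930.

Posterior probability ≈ 0.3930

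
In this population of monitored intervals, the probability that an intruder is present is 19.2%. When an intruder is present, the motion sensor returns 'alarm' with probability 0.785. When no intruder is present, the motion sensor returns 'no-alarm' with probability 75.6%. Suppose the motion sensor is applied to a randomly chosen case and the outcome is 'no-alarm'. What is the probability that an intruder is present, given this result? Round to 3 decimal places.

Let H be the event that an intruder is present. P(H) = 0.192, so P(¬H) = 0.808. With E the 'no-alarm' result, P(E|H) = 0.215 and P(E|¬H) = 0.756.
P(E) = 0.215·0.192 + 0.756·0.808 = 0.041280 + 0.61085 = 0.65213.
By Bayes' theorem, P(H|E) = 0.041280 / 0.65213 = 0.063.

P(H | E) ≈ 0.063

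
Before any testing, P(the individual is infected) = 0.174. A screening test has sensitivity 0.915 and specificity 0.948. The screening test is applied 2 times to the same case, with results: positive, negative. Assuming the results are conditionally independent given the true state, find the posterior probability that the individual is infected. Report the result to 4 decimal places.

Posterior P(H) ≈ 0.2494

With H the event that the individual is infected, the joint likelihood of the observed sequence is P(data|H) = 0.915·0.085 = 0.077775 and P(data|¬H) = 0.052·0.948 = 0.049296.
Bayes: P(H|data) = 0.174·0.077775 / (0.174·0.077775 + 0.826·0.049296) = 0.013533/0.054251 = 0.2494.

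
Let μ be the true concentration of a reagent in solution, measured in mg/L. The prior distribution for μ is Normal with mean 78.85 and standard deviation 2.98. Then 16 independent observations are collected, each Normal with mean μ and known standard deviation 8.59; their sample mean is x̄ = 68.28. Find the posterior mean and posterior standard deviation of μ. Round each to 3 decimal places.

Posterior mean ≈ 71.893; posterior SD ≈ 1.742

Prior precision 1/τ₀² = 1/2.98² = 0.112608; data precision n/σ² = 16/8.59² = 0.216837.
Posterior precision = 0.112608 + 0.216837 = 0.329445, giving posterior SD = 1/√0.329445 = 1.742.
Posterior mean = (0.112608·78.85 + 0.216837·68.28) / 0.329445 = 71.893.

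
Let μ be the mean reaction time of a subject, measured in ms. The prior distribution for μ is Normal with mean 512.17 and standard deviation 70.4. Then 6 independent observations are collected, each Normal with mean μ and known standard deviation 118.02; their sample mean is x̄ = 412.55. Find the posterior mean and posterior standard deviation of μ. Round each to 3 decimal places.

Posterior mean ≈ 444.327; posterior SD ≈ 39.761

With known σ, the Normal prior is conjugate. Weight on the data is w = (n/σ²)/(n/σ² + 1/τ₀²) = 0.00043076/(0.00043076+0.00020177) = 0.68101.
Posterior mean = w·x̄ + (1−w)·μ₀ = 0.68101·412.55 + 0.31899·512.17 = 444.327. Posterior variance = 1/(0.00043076+0.00020177) = 1580.94, so SD = 39.761.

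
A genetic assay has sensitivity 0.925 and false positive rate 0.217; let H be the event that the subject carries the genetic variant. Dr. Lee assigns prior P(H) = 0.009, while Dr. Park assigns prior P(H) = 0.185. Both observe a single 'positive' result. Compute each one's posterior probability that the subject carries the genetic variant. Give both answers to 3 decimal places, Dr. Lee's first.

The likelihood ratio for a 'positive' result is 0.925/0.217 = 4.2627.
Dr. Lee: prior odds 0.009/0.991 = 0.0090817; posterior odds 0.038712; posterior probability 0.037.
Dr. Park: prior odds 0.185/0.815 = 0.22699; posterior odds 0.96760; posterior probability 0.492.

Dr. Lee: 0.037; Dr. Park: 0.492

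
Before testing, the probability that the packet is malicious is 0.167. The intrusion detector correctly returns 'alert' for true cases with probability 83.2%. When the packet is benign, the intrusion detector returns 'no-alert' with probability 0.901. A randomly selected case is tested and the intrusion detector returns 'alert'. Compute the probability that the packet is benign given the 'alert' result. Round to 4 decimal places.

P(¬H | E) ≈ 0.3725

Write H for 'the packet is malicious'. Prior odds H:¬H = 0.167/0.833 = 0.20048. For the 'alert' outcome, the likelihood ratio is 0.832/0.099 = 8.4040.
Posterior odds = 0.20048 × 8.4040 = 1.6848, so P(H|E) = 1.6848/(1+1.6848) = 0.6275. Then P(¬H|E) = 1 − 0.6275 = 0.3725.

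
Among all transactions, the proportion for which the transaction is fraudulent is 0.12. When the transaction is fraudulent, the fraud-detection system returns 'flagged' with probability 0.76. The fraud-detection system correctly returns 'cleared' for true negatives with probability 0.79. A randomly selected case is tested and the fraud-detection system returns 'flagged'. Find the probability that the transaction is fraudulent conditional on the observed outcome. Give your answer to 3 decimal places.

Write H for 'the transaction is fraudulent'. Prior odds H:¬H = 0.12/0.88 = 0.13636. For the 'flagged' outcome, the likelihood ratio is 0.76/0.21 = 3.6190.
Posterior odds = 0.13636 × 3.6190 = 0.49351, so P(H|E) = 0.49351/(1+0.49351) = 0.330.

P(H | E) ≈ 0.330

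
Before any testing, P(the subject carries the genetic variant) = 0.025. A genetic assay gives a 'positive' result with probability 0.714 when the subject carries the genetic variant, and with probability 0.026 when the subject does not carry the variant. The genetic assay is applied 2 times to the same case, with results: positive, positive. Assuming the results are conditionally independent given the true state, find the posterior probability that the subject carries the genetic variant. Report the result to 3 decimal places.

Posterior P(H) ≈ 0.951

With H the event that the subject carries the genetic variant, the joint likelihood of the observed sequence is P(data|H) = 0.714·0.714 = 0.50980 and P(data|¬H) = 0.026·0.026 = 0.00067600.
Bayes: P(H|data) = 0.025·0.50980 / (0.025·0.50980 + 0.975·0.00067600) = 0.012745/0.013404 = 0.9508.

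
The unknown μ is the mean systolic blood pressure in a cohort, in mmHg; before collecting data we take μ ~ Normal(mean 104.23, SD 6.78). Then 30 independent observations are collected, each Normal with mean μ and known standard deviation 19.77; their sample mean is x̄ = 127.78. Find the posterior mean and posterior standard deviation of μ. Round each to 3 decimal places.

Prior precision 1/τ₀² = 1/6.78² = 0.0217541; data precision n/σ² = 30/19.77² = 0.0767552.
Posterior precision = 0.0217541 + 0.0767552 = 0.0985093, giving posterior SD = 1/√0.0985093 = 3.186.
Posterior mean = (0.0217541·104.23 + 0.0767552·127.78) / 0.0985093 = 122.579.

Posterior mean ≈ 122.579; posterior SD ≈ 3.186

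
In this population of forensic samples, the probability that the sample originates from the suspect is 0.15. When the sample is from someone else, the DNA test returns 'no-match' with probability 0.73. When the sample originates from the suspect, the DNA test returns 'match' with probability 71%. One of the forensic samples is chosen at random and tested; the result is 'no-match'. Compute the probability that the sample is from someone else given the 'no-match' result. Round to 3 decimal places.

P(¬H | E) ≈ 0.934

Let H be the event that the sample originates from the suspect. P(H) = 0.15, so P(¬H) = 0.85. With E the 'no-match' result, P(E|H) = 0.29 and P(E|¬H) = 0.73.
P(E) = 0.29·0.15 + 0.73·0.85 = 0.043500 + 0.62050 = 0.66400.
By Bayes' theorem, P(H|E) = 0.043500 / 0.66400 = 0.066. Hence P(¬H|E) = 1 − 0.066 = 0.934.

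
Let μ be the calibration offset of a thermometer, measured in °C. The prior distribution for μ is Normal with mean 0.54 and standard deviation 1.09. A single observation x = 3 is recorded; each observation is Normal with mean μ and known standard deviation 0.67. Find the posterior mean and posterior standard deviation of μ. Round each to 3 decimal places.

Prior precision 1/τ₀² = 1/1.09² = 0.841680; data precision n/σ² = 1/0.67² = 2.22767.
Posterior precision = 0.841680 + 2.22767 = 3.06935, giving posterior SD = 1/√3.06935 = 0.571.
Posterior mean = (0.841680·0.54 + 2.22767·3) / 3.06935 = 2.325.

Posterior mean ≈ 2.325; posterior SD ≈ 0.571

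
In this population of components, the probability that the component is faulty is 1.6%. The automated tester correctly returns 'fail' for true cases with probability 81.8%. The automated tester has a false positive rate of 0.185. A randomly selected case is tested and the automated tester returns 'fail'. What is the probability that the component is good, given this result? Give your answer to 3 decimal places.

Let H be the event that the component is faulty. P(H) = 0.016, so P(¬H) = 0.984. With E the 'fail' result, P(E|H) = 0.818 and P(E|¬H) = 0.185.
P(E) = 0.818·0.016 + 0.185·0.984 = 0.013088 + 0.18204 = 0.19513.
By Bayes' theorem, P(H|E) = 0.013088 / 0.19513 = 0.067. Hence P(¬H|E) = 1 − 0.067 = 0.933.

P(¬H | E) ≈ 0.933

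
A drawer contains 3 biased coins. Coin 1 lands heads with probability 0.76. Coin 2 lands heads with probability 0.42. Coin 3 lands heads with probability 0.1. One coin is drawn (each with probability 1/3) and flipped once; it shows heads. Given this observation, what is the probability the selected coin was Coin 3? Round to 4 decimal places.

Posterior probability ≈ 0.0781

P(heads|C1) = 0.76; P(heads|C2) = 0.42; P(heads|C3) = 0.1.
Prior × likelihood for each source: 0.333333·0.76=0.2533, 0.333333·0.42=0.1400, 0.333333·0.1=0.03333. Summing gives P(heads) = 0.42667.
P(Coin 3 | heads) = 0.03333 / 0.42667 = 0.0781.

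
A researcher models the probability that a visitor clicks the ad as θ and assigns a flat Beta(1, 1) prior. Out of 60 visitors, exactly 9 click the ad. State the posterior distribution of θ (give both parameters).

Posterior: Beta(10, 52)

The binomial likelihood is conjugate to the Beta prior: with 9 successes and 51 failures, the posterior is Beta(1+9, 1+51) = Beta(10, 52).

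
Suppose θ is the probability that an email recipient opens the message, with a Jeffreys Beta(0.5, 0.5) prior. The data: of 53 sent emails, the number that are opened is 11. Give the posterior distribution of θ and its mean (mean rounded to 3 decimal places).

Posterior: Beta(11.5, 42.5); mean ≈ 0.213

The binomial likelihood is conjugate to the Beta prior: with 11 successes and 42 failures, the posterior is Beta(0.5+11, 0.5+42) = Beta(11.5, 42.5).
Posterior mean = α/(α+β) = 11.5/54 = 0.213.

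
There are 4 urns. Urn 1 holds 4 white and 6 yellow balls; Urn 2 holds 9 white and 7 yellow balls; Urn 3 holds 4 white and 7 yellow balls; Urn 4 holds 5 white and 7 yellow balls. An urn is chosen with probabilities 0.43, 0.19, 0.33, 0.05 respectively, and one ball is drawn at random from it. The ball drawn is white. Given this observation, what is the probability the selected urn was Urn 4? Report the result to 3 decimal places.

Posterior probability ≈ 0.050

Tabulate prior·likelihood by source: [1] prior 0.43, lik 0.4, product 0.1720; [2] prior 0.19, lik 0.5625, product 0.1069; [3] prior 0.33, lik 0.3636, product 0.1200; [4] prior 0.05, lik 0.4167, product 0.02083.
Normalizing constant = 0.41971; the posterior for Urn 4 is its product over the sum, 0.02083/0.41971 = 0.050.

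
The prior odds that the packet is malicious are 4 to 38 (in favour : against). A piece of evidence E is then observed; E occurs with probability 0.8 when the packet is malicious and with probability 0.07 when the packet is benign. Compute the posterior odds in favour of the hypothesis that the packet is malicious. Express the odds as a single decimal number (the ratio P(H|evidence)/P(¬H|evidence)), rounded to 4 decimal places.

Posterior odds ≈ 1.2030

Prior odds = 4/38 = 0.10526. In log-odds, ln(0.10526) = -2.2513.
Add log likelihood ratio: ln(11.429) = 2.4361.
Posterior log-odds = 0.18482, so posterior odds = exp(0.18482) = 1.2030.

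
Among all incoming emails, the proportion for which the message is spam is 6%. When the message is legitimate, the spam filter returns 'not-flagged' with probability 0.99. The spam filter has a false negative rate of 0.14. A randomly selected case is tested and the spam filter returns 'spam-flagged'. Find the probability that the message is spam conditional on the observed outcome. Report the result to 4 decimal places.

Write H for 'the message is spam'. Prior odds H:¬H = 0.06/0.94 = 0.063830. For the 'spam-flagged' outcome, the likelihood ratio is 0.86/0.01 = 86.000.
Posterior odds = 0.063830 × 86.000 = 5.4894, so P(H|E) = 5.4894/(1+5.4894) = 0.8459.

P(H | E) ≈ 0.8459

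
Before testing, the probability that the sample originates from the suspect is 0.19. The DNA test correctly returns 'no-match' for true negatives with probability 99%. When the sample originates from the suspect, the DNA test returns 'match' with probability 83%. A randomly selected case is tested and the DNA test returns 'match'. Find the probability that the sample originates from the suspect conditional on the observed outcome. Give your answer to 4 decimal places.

Let H be the event that the sample originates from the suspect. P(H) = 0.19, so P(¬H) = 0.81. With E the 'match' result, P(E|H) = 0.83 and P(E|¬H) = 0.01.
P(E) = 0.83·0.19 + 0.01·0.81 = 0.15770 + 0.0081000 = 0.16580.
By Bayes' theorem, P(H|E) = 0.15770 / 0.16580 = 0.9511.

P(H | E) ≈ 0.9511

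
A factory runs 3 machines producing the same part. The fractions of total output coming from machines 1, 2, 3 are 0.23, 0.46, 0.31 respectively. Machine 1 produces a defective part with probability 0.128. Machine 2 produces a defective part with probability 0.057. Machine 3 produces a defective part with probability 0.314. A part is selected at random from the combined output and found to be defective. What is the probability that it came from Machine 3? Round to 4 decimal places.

Posterior probability ≈ 0.6362

P(defective|M1) = 0.128; P(defective|M2) = 0.057; P(defective|M3) = 0.314.
Prior × likelihood for each source: 0.23·0.128=0.02944, 0.46·0.057=0.02622, 0.31·0.314=0.09734. Summing gives P(defective) = 0.15300.
P(Machine 3 | defective) = 0.09734 / 0.15300 = 0.6362.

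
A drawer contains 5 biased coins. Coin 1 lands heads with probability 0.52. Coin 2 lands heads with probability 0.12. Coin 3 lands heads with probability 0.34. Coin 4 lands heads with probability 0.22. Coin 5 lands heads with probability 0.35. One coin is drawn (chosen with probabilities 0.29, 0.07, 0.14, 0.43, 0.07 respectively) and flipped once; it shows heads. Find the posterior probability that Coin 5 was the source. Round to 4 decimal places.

P(heads|C1) = 0.52; P(heads|C2) = 0.12; P(heads|C3) = 0.34; P(heads|C4) = 0.22; P(heads|C5) = 0.35.
Prior × likelihood for each source: 0.29·0.52=0.1508, 0.07·0.12=0.008400, 0.14·0.34=0.04760, 0.43·0.22=0.09460, 0.07·0.35=0.02450. Summing gives P(heads) = 0.32590.
P(Coin 5 | heads) = 0.02450 / 0.32590 = 0.0752.

Posterior probability ≈ 0.0752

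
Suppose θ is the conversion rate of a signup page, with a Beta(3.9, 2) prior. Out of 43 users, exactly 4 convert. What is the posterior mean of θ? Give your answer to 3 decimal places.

Posterior mean ≈ 0.162

The binomial likelihood is conjugate to the Beta prior: with 4 successes and 39 failures, the posterior is Beta(3.9+4, 2+39) = Beta(7.9, 41).
E[θ | data] = 7.9/(7.9+41) = 0.162.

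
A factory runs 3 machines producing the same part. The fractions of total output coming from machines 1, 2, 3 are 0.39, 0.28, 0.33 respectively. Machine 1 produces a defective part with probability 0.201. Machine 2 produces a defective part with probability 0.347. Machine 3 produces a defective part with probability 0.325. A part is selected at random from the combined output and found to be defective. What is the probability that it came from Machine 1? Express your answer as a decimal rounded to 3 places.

Posterior probability ≈ 0.277

P(defective|M1) = 0.201; P(defective|M2) = 0.347; P(defective|M3) = 0.325.
Prior × likelihood for each source: 0.39·0.201=0.07839, 0.28·0.347=0.09716, 0.33·0.325=0.1073. Summing gives P(defective) = 0.28280.
P(Machine 1 | defective) = 0.07839 / 0.28280 = 0.277.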